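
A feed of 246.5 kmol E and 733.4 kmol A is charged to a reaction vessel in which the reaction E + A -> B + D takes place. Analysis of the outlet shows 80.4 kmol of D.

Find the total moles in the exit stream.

980 kmol

For D: n = n₀ + 1ξ → 80.4 = 0 + 1ξ, giving ξ = 80.4 kmol.
Outlet amounts (n = n₀ + ν ξ):
  E: 246.5 − 1(80.4) = 166.1
  A: 733.4 − 1(80.4) = 653
  B: 0 + 1(80.4) = 80.4
  D: 0 + 1(80.4) = 80.4
Total out = 166.1 + 653 + 80.4 + 80.4 = 979.9 kmol.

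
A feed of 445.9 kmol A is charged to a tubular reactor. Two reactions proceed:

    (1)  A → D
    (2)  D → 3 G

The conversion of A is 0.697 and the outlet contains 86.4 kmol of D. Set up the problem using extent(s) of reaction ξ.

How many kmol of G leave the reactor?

Conversion of A: A consumed = 1ξ₁ = 0.697 × 445.9 → ξ₁ = 310.8 kmol.
D balance: n_D = 0 + 1ξ₁ − 1ξ₂ = 86.4 → ξ₂ = (1·310.8 − 86.4)/1 = 224.4 kmol.
Outlet amounts (n = n₀ + Σ ν·ξ):
  A: 445.9 − 1(310.8) = 135.1
  D: 0 + 1(310.8) − 1(224.4) = 86.4
  G: 0 + 3(224.4) = 673.2

673 kmol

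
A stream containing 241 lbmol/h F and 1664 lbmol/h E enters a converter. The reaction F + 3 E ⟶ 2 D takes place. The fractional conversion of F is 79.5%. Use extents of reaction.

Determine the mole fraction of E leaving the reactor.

F reacted = 0.795 × 241 = 191.6 lbmol/h; ν_F = −1, so ξ = 191.6/1 = 191.6 lbmol/h.
Outlet amounts (n = n₀ + ν ξ):
  F: 241 − 1(191.6) = 49.41
  E: 1664 − 3(191.6) = 1089
  D: 0 + 2(191.6) = 383.2
Total out = 1522 lbmol/h; y_E = 1089 / 1522 = 0.7157.

0.716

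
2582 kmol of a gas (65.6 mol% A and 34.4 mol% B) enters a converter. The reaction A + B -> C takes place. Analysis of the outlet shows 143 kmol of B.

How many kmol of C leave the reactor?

For B: n = n₀ − 1ξ → 143 = 888.2 − 1ξ, giving ξ = 745.2 kmol.
Outlet amounts (n = n₀ + ν ξ):
  A: 1694 − 1(745.2) = 948.6
  B: 888.2 − 1(745.2) = 143
  C: 0 + 1(745.2) = 745.2

745 kmol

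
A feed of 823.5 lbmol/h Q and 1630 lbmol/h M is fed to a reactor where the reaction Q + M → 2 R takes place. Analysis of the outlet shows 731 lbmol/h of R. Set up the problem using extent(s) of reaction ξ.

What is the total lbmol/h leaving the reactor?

2450 lbmol/h

For R: n = n₀ + 2ξ → 731 = 0 + 2ξ, giving ξ = 365.5 lbmol/h.
Outlet amounts (n = n₀ + ν ξ):
  Q: 823.5 − 1(365.5) = 458
  M: 1630 − 1(365.5) = 1264
  R: 0 + 2(365.5) = 731
Total out = 458 + 1264 + 731 = 2454 lbmol/h.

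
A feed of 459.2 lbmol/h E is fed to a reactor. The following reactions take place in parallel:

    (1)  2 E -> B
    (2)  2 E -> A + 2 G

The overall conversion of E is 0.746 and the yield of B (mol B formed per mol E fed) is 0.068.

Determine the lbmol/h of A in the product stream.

Yield of B: 1ξ₁ / 459.2 = 0.068 → ξ₁ = 31.23 lbmol/h.
Conversion of E: 2ξ₁ + 2ξ₂ = 0.746 × 459.2 = 342.6 → ξ₂ = 140.1 lbmol/h.
Outlet amounts (n = n₀ + Σ ν·ξ):
  E: 459.2 − 2(31.23) − 2(140.1) = 116.6
  B: 0 + 1(31.23) = 31.23
  A: 0 + 1(140.1) = 140.1
  G: 0 + 2(140.1) = 280.1

140 lbmol/h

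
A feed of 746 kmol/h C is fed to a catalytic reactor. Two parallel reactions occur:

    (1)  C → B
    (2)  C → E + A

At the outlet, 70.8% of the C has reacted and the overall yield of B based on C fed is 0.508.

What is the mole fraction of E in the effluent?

0.167

Yield of B: 1ξ₁ / 746 = 0.508 → ξ₁ = 379 kmol/h.
Conversion of C: 1ξ₁ + 1ξ₂ = 0.708 × 746 = 528.2 → ξ₂ = 149.2 kmol/h.
Outlet amounts (n = n₀ + Σ ν·ξ):
  C: 746 − 1(379) − 1(149.2) = 217.8
  B: 0 + 1(379) = 379
  E: 0 + 1(149.2) = 149.2
  A: 0 + 1(149.2) = 149.2
Total out = 895.2 kmol/h; y_E = 149.2 / 895.2 = 0.1667.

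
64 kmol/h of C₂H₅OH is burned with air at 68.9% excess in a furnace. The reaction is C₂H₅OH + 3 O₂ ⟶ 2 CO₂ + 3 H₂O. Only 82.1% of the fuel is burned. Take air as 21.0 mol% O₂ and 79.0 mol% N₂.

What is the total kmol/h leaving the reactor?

1660 kmol/h

Stoichiometric O₂ = 3 × 64 = 192 kmol/h; O₂ fed = 192 × 1.689 = 324.3 kmol/h.
N₂ fed = 324.3 × 79/21 = 1220 kmol/h.
Fuel reacted = 0.821 × 64 → ξ = 52.54 kmol/h.
Outlet (n = n₀ + ν ξ):
  C₂H₅OH: 64 − 1(52.54) = 11.46
  O₂: 324.3 − 3(52.54) = 166.7
  N₂: 1220 (inert)
  CO₂: 0 + 2(52.54) = 105.1
  H₂O: 0 + 3(52.54) = 157.6
Total out = 11.46 + 166.7 + 1220 + 105.1 + 157.6 = 1661 kmol/h.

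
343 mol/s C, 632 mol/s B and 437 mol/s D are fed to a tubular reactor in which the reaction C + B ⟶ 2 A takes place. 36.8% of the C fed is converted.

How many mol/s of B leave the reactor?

506 mol/s

C reacted = 0.368 × 343 = 126.2 mol/s; ν_C = −1, so ξ = 126.2/1 = 126.2 mol/s.
Outlet amounts (n = n₀ + ν ξ):
  C: 343 − 1(126.2) = 216.8
  B: 632 − 1(126.2) = 505.8
  A: 0 + 2(126.2) = 252.4
  D: 437 (inert)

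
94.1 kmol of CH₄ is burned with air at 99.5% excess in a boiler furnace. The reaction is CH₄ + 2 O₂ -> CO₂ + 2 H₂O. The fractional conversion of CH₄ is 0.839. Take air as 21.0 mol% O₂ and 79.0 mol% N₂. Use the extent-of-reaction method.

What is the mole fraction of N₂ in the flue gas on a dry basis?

0.819

Stoichiometric O₂ = 2 × 94.1 = 188.2 kmol; O₂ fed = 188.2 × 1.995 = 375.5 kmol.
N₂ fed = 375.5 × 79/21 = 1412 kmol.
Fuel reacted = 0.839 × 94.1 → ξ = 78.95 kmol.
Outlet (n = n₀ + ν ξ):
  CH₄: 94.1 − 1(78.95) = 15.15
  O₂: 375.5 − 2(78.95) = 217.6
  N₂: 1412 (inert)
  CO₂: 0 + 1(78.95) = 78.95
  H₂O: 0 + 2(78.95) = 157.9
Dry total = 1724 kmol; y_N₂ (dry) = 1412 / 1724 = 0.8192.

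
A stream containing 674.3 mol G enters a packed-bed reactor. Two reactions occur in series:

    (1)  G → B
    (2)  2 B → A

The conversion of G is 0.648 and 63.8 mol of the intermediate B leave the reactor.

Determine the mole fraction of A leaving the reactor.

0.383

Conversion of G: G consumed = 1ξ₁ = 0.648 × 674.3 → ξ₁ = 436.9 mol.
B balance: n_B = 0 + 1ξ₁ − 2ξ₂ = 63.8 → ξ₂ = (1·436.9 − 63.8)/2 = 186.6 mol.
Outlet amounts (n = n₀ + Σ ν·ξ):
  G: 674.3 − 1(436.9) = 237.4
  B: 0 + 1(436.9) − 2(186.6) = 63.8
  A: 0 + 1(186.6) = 186.6
Total out = 487.7 mol; y_A = 186.6 / 487.7 = 0.3825.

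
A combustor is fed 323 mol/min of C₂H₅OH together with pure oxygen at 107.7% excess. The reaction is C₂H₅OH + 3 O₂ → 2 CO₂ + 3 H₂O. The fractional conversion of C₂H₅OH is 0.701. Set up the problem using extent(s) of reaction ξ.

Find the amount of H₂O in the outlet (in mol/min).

679 mol/min

Stoichiometric O₂ = 3 × 323 = 969 mol/min; O₂ fed = 969 × 2.077 = 2013 mol/min.
Fuel reacted = 0.701 × 323 → ξ = 226.4 mol/min.
Outlet (n = n₀ + ν ξ):
  C₂H₅OH: 323 − 1(226.4) = 96.58
  O₂: 2013 − 3(226.4) = 1333
  CO₂: 0 + 2(226.4) = 452.8
  H₂O: 0 + 3(226.4) = 679.3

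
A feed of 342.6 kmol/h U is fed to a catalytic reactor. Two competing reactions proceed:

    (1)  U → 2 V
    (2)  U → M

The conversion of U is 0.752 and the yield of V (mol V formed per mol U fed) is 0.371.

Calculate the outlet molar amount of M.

Yield of V: 2ξ₁ / 342.6 = 0.371 → ξ₁ = 63.55 kmol/h.
Conversion of U: 1ξ₁ + 1ξ₂ = 0.752 × 342.6 = 257.6 → ξ₂ = 194.1 kmol/h.
Outlet amounts (n = n₀ + Σ ν·ξ):
  U: 342.6 − 1(63.55) − 1(194.1) = 84.96
  V: 0 + 2(63.55) = 127.1
  M: 0 + 1(194.1) = 194.1

194 kmol/h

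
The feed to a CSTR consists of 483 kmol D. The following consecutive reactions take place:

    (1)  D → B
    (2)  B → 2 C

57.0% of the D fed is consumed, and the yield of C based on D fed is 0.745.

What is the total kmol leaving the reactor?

663 kmol

Conversion of D: D consumed = 1ξ₁ = 0.57 × 483 → ξ₁ = 275.3 kmol.
Yield of C: 2ξ₂ / 483 = 0.745 → ξ₂ = 179.9 kmol.
Outlet amounts (n = n₀ + Σ ν·ξ):
  D: 483 − 1(275.3) = 207.7
  B: 0 + 1(275.3) − 1(179.9) = 95.39
  C: 0 + 2(179.9) = 359.8
Total out = 207.7 + 95.39 + 359.8 = 662.9 kmol.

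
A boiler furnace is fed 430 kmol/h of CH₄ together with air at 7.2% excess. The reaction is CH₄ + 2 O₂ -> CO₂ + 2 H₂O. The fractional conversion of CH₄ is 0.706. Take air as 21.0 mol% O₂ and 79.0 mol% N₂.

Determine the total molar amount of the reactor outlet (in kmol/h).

Stoichiometric O₂ = 2 × 430 = 860 kmol/h; O₂ fed = 860 × 1.072 = 921.9 kmol/h.
N₂ fed = 921.9 × 79/21 = 3468 kmol/h.
Fuel reacted = 0.706 × 430 → ξ = 303.6 kmol/h.
Outlet (n = n₀ + ν ξ):
  CH₄: 430 − 1(303.6) = 126.4
  O₂: 921.9 − 2(303.6) = 314.8
  N₂: 3468 (inert)
  CO₂: 0 + 1(303.6) = 303.6
  H₂O: 0 + 2(303.6) = 607.2
Total out = 126.4 + 314.8 + 3468 + 303.6 + 607.2 = 4820 kmol/h.

4820 kmol/h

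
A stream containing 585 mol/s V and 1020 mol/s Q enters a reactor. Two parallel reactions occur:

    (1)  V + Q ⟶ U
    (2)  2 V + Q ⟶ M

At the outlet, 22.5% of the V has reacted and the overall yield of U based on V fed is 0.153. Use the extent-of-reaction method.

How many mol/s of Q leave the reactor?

909 mol/s

Yield of U: 1ξ₁ / 585 = 0.153 → ξ₁ = 89.5 mol/s.
Conversion of V: 1ξ₁ + 2ξ₂ = 0.225 × 585 = 131.6 → ξ₂ = 21.06 mol/s.
Outlet amounts (n = n₀ + Σ ν·ξ):
  V: 585 − 1(89.5) − 2(21.06) = 453.4
  Q: 1020 − 1(89.5) − 1(21.06) = 909.4
  U: 0 + 1(89.5) = 89.5
  M: 0 + 1(21.06) = 21.06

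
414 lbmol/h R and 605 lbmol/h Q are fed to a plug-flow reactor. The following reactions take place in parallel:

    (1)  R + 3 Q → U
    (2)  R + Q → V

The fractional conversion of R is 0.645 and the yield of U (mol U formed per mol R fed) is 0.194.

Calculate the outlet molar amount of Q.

177 lbmol/h

Yield of U: 1ξ₁ / 414 = 0.194 → ξ₁ = 80.32 lbmol/h.
Conversion of R: 1ξ₁ + 1ξ₂ = 0.645 × 414 = 267 → ξ₂ = 186.7 lbmol/h.
Outlet amounts (n = n₀ + Σ ν·ξ):
  R: 414 − 1(80.32) − 1(186.7) = 147
  Q: 605 − 3(80.32) − 1(186.7) = 177.3
  U: 0 + 1(80.32) = 80.32
  V: 0 + 1(186.7) = 186.7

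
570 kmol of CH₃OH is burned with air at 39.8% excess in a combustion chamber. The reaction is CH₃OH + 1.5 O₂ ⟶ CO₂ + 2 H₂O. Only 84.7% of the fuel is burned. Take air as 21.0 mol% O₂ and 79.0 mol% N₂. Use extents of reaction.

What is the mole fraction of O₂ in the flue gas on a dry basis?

0.0851

Stoichiometric O₂ = 1.5 × 570 = 855 kmol; O₂ fed = 855 × 1.398 = 1195 kmol.
N₂ fed = 1195 × 79/21 = 4497 kmol.
Fuel reacted = 0.847 × 570 → ξ = 482.8 kmol.
Outlet (n = n₀ + ν ξ):
  CH₃OH: 570 − 1(482.8) = 87.21
  O₂: 1195 − 1.5(482.8) = 471.1
  N₂: 4497 (inert)
  CO₂: 0 + 1(482.8) = 482.8
  H₂O: 0 + 2(482.8) = 965.6
Dry total = 5538 kmol; y_O₂ (dry) = 471.1 / 5538 = 0.08507.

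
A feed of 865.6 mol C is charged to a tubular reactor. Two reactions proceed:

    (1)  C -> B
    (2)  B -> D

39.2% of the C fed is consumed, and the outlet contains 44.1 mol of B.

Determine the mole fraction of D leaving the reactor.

0.341

Conversion of C: C consumed = 1ξ₁ = 0.392 × 865.6 → ξ₁ = 339.3 mol.
B balance: n_B = 0 + 1ξ₁ − 1ξ₂ = 44.1 → ξ₂ = (1·339.3 − 44.1)/1 = 295.2 mol.
Outlet amounts (n = n₀ + Σ ν·ξ):
  C: 865.6 − 1(339.3) = 526.3
  B: 0 + 1(339.3) − 1(295.2) = 44.1
  D: 0 + 1(295.2) = 295.2
Total out = 865.6 mol; y_D = 295.2 / 865.6 = 0.3411.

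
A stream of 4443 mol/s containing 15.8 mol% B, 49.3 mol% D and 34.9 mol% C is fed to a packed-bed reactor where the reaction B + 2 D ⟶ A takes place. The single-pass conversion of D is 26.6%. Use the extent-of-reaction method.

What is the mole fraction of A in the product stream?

D reacted = 0.266 × 2190 = 582.6 mol/s; ν_D = −2, so ξ = 582.6/2 = 291.3 mol/s.
Outlet amounts (n = n₀ + ν ξ):
  B: 702 − 1(291.3) = 410.7
  D: 2190 − 2(291.3) = 1608
  A: 0 + 1(291.3) = 291.3
  C: 1551 (inert)
Total out = 3860 mol/s; y_A = 291.3 / 3860 = 0.07547.

0.0755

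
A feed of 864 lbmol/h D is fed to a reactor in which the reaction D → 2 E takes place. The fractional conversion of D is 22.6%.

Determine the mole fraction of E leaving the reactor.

D reacted = 0.226 × 864 = 195.3 lbmol/h; ν_D = −1, so ξ = 195.3/1 = 195.3 lbmol/h.
Outlet amounts (n = n₀ + ν ξ):
  D: 864 − 1(195.3) = 668.7
  E: 0 + 2(195.3) = 390.5
Total out = 1059 lbmol/h; y_E = 390.5 / 1059 = 0.3687.

0.369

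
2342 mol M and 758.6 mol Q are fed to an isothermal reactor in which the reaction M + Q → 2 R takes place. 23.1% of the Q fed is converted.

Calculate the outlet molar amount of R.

Q reacted = 0.231 × 758.6 = 175.2 mol; ν_Q = −1, so ξ = 175.2/1 = 175.2 mol.
Outlet amounts (n = n₀ + ν ξ):
  M: 2342 − 1(175.2) = 2167
  Q: 758.6 − 1(175.2) = 583.4
  R: 0 + 2(175.2) = 350.5

350 mol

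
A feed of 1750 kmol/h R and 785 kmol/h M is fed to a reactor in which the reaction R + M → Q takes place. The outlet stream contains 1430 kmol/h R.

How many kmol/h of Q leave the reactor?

For R: n = n₀ − 1ξ → 1430 = 1750 − 1ξ, giving ξ = 320 kmol/h.
Outlet amounts (n = n₀ + ν ξ):
  R: 1750 − 1(320) = 1430
  M: 785 − 1(320) = 465
  Q: 0 + 1(320) = 320

320 kmol/h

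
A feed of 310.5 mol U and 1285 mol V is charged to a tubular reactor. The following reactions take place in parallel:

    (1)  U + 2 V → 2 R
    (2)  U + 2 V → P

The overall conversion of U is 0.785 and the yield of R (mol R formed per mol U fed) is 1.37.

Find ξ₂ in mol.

Yield of R: 2ξ₁ / 310.5 = 1.37 → ξ₁ = 212.7 mol.
Conversion of U: 1ξ₁ + 1ξ₂ = 0.785 × 310.5 = 243.7 → ξ₂ = 31.05 mol.
Outlet amounts (n = n₀ + Σ ν·ξ):
  U: 310.5 − 1(212.7) − 1(31.05) = 66.76
  V: 1285 − 2(212.7) − 2(31.05) = 797.5
  R: 0 + 2(212.7) = 425.4
  P: 0 + 1(31.05) = 31.05

ξ₂ = 31 mol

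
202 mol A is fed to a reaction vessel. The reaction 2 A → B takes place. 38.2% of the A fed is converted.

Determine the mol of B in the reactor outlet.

A reacted = 0.382 × 202 = 77.16 mol; ν_A = −2, so ξ = 77.16/2 = 38.58 mol.
Outlet amounts (n = n₀ + ν ξ):
  A: 202 − 2(38.58) = 124.8
  B: 0 + 1(38.58) = 38.58

38.6 mol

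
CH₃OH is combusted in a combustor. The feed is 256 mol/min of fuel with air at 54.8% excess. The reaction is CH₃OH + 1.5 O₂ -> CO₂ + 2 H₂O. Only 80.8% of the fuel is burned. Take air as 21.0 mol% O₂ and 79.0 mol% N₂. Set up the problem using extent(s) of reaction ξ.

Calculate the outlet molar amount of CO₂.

207 mol/min

Stoichiometric O₂ = 1.5 × 256 = 384 mol/min; O₂ fed = 384 × 1.548 = 594.4 mol/min.
N₂ fed = 594.4 × 79/21 = 2236 mol/min.
Fuel reacted = 0.808 × 256 → ξ = 206.8 mol/min.
Outlet (n = n₀ + ν ξ):
  CH₃OH: 256 − 1(206.8) = 49.15
  O₂: 594.4 − 1.5(206.8) = 284.2
  N₂: 2236 (inert)
  CO₂: 0 + 1(206.8) = 206.8
  H₂O: 0 + 2(206.8) = 413.7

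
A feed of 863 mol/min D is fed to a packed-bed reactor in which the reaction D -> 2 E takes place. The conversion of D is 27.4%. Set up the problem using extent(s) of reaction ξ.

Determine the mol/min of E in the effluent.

473 mol/min

D reacted = 0.274 × 863 = 236.5 mol/min; ν_D = −1, so ξ = 236.5/1 = 236.5 mol/min.
Outlet amounts (n = n₀ + ν ξ):
  D: 863 − 1(236.5) = 626.5
  E: 0 + 2(236.5) = 472.9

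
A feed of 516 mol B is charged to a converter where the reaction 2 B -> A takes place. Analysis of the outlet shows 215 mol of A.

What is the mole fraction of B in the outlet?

0.286

For A: n = n₀ + 1ξ → 215 = 0 + 1ξ, giving ξ = 215 mol.
Outlet amounts (n = n₀ + ν ξ):
  B: 516 − 2(215) = 86
  A: 0 + 1(215) = 215
Total out = 301 mol; y_B = 86 / 301 = 0.2857.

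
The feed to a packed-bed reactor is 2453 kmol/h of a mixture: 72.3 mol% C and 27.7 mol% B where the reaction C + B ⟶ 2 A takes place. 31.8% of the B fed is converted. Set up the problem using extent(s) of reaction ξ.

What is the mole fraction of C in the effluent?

B reacted = 0.318 × 679.5 = 216.1 kmol/h; ν_B = −1, so ξ = 216.1/1 = 216.1 kmol/h.
Outlet amounts (n = n₀ + ν ξ):
  C: 1774 − 1(216.1) = 1557
  B: 679.5 − 1(216.1) = 463.4
  A: 0 + 2(216.1) = 432.1
Total out = 2453 kmol/h; y_C = 1557 / 2453 = 0.6349.

0.635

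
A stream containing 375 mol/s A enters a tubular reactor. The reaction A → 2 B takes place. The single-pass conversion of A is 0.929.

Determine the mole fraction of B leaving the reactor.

A reacted = 0.929 × 375 = 348.4 mol/s; ν_A = −1, so ξ = 348.4/1 = 348.4 mol/s.
Outlet amounts (n = n₀ + ν ξ):
  A: 375 − 1(348.4) = 26.62
  B: 0 + 2(348.4) = 696.8
Total out = 723.4 mol/s; y_B = 696.8 / 723.4 = 0.9632.

0.963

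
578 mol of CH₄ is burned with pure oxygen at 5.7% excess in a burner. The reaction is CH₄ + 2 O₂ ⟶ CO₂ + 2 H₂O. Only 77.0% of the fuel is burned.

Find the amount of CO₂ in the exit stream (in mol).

Stoichiometric O₂ = 2 × 578 = 1156 mol; O₂ fed = 1156 × 1.057 = 1222 mol.
Fuel reacted = 0.77 × 578 → ξ = 445.1 mol.
Outlet (n = n₀ + ν ξ):
  CH₄: 578 − 1(445.1) = 132.9
  O₂: 1222 − 2(445.1) = 331.8
  CO₂: 0 + 1(445.1) = 445.1
  H₂O: 0 + 2(445.1) = 890.1

445 mol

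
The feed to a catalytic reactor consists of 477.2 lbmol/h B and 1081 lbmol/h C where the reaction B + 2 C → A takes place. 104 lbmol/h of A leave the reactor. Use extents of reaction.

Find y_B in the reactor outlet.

0.276

For A: n = n₀ + 1ξ → 104 = 0 + 1ξ, giving ξ = 104 lbmol/h.
Outlet amounts (n = n₀ + ν ξ):
  B: 477.2 − 1(104) = 373.2
  C: 1081 − 2(104) = 873
  A: 0 + 1(104) = 104
Total out = 1350 lbmol/h; y_B = 373.2 / 1350 = 0.2764.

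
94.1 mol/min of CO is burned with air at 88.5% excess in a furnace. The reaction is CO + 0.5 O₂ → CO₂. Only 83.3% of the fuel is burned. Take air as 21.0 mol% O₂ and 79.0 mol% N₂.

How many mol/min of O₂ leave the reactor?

Stoichiometric O₂ = 0.5 × 94.1 = 47.05 mol/min; O₂ fed = 47.05 × 1.885 = 88.69 mol/min.
N₂ fed = 88.69 × 79/21 = 333.6 mol/min.
Fuel reacted = 0.833 × 94.1 → ξ = 78.39 mol/min.
Outlet (n = n₀ + ν ξ):
  CO: 94.1 − 1(78.39) = 15.71
  O₂: 88.69 − 0.5(78.39) = 49.5
  N₂: 333.6 (inert)
  CO₂: 0 + 1(78.39) = 78.39

49.5 mol/min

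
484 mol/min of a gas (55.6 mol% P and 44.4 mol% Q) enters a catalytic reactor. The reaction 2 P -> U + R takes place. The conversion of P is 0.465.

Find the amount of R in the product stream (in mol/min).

P reacted = 0.465 × 269.1 = 125.1 mol/min; ν_P = −2, so ξ = 125.1/2 = 62.57 mol/min.
Outlet amounts (n = n₀ + ν ξ):
  P: 269.1 − 2(62.57) = 144
  U: 0 + 1(62.57) = 62.57
  R: 0 + 1(62.57) = 62.57
  Q: 214.9 (inert)

62.6 mol/min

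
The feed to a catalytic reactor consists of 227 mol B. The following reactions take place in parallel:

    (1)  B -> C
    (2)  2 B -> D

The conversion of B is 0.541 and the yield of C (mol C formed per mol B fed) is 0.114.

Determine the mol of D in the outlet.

48.5 mol

Yield of C: 1ξ₁ / 227 = 0.114 → ξ₁ = 25.88 mol.
Conversion of B: 1ξ₁ + 2ξ₂ = 0.541 × 227 = 122.8 → ξ₂ = 48.46 mol.
Outlet amounts (n = n₀ + Σ ν·ξ):
  B: 227 − 1(25.88) − 2(48.46) = 104.2
  C: 0 + 1(25.88) = 25.88
  D: 0 + 1(48.46) = 48.46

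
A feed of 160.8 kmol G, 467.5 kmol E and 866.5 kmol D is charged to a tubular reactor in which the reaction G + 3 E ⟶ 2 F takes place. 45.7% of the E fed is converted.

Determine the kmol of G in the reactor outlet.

E reacted = 0.457 × 467.5 = 213.6 kmol; ν_E = −3, so ξ = 213.6/3 = 71.22 kmol.
Outlet amounts (n = n₀ + ν ξ):
  G: 160.8 − 1(71.22) = 89.58
  E: 467.5 − 3(71.22) = 253.9
  F: 0 + 2(71.22) = 142.4
  D: 866.5 (inert)

89.6 kmol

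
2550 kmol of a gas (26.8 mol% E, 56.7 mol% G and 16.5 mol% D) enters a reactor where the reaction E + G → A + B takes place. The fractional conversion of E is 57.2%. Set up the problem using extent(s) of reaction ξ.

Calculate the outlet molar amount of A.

391 kmol

E reacted = 0.572 × 683.4 = 390.9 kmol; ν_E = −1, so ξ = 390.9/1 = 390.9 kmol.
Outlet amounts (n = n₀ + ν ξ):
  E: 683.4 − 1(390.9) = 292.5
  G: 1446 − 1(390.9) = 1055
  A: 0 + 1(390.9) = 390.9
  B: 0 + 1(390.9) = 390.9
  D: 420.8 (inert)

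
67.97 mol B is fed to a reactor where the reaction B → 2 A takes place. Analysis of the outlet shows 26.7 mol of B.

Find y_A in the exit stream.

0.756

For B: n = n₀ − 1ξ → 26.7 = 67.97 − 1ξ, giving ξ = 41.27 mol.
Outlet amounts (n = n₀ + ν ξ):
  B: 67.97 − 1(41.27) = 26.7
  A: 0 + 2(41.27) = 82.54
Total out = 109.2 mol; y_A = 82.54 / 109.2 = 0.7556.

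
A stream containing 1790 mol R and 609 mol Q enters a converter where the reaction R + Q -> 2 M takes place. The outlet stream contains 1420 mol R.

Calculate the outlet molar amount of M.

For R: n = n₀ − 1ξ → 1420 = 1790 − 1ξ, giving ξ = 370 mol.
Outlet amounts (n = n₀ + ν ξ):
  R: 1790 − 1(370) = 1420
  Q: 609 − 1(370) = 239
  M: 0 + 2(370) = 740

740 mol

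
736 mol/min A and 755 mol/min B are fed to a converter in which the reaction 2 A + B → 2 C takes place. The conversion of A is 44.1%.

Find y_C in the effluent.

0.244

A reacted = 0.441 × 736 = 324.6 mol/min; ν_A = −2, so ξ = 324.6/2 = 162.3 mol/min.
Outlet amounts (n = n₀ + ν ξ):
  A: 736 − 2(162.3) = 411.4
  B: 755 − 1(162.3) = 592.7
  C: 0 + 2(162.3) = 324.6
Total out = 1329 mol/min; y_C = 324.6 / 1329 = 0.2443.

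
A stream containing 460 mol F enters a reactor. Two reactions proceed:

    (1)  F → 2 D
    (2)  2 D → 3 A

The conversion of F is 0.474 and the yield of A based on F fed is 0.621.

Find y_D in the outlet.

0.318

Conversion of F: F consumed = 1ξ₁ = 0.474 × 460 → ξ₁ = 218 mol.
Yield of A: 3ξ₂ / 460 = 0.621 → ξ₂ = 95.22 mol.
Outlet amounts (n = n₀ + Σ ν·ξ):
  F: 460 − 1(218) = 242
  D: 0 + 2(218) − 2(95.22) = 245.6
  A: 0 + 3(95.22) = 285.7
Total out = 773.3 mol; y_D = 245.6 / 773.3 = 0.3177.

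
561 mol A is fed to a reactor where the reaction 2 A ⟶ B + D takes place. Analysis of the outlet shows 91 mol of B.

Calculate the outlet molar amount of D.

91 mol

For B: n = n₀ + 1ξ → 91 = 0 + 1ξ, giving ξ = 91 mol.
Outlet amounts (n = n₀ + ν ξ):
  A: 561 − 2(91) = 379
  B: 0 + 1(91) = 91
  D: 0 + 1(91) = 91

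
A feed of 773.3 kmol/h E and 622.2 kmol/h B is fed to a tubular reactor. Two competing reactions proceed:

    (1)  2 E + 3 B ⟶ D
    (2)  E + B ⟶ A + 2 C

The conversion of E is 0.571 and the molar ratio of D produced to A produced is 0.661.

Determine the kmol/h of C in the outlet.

380 kmol/h

Conversion of E: E consumed = 0.571 × 773.3 = 441.6 kmol/h = 2ξ₁ + 1ξ₂.
Selectivity: 1ξ₁ / (1ξ₂) = 0.661 → ξ₁ = 0.661 ξ₂.
Substitute: (2·0.661 + 1) ξ₂ = 441.6 → ξ₂ = 190.2 kmol/h, ξ₁ = 125.7 kmol/h.
Outlet amounts (n = n₀ + Σ ν·ξ):
  E: 773.3 − 2(125.7) − 1(190.2) = 331.7
  B: 622.2 − 3(125.7) − 1(190.2) = 54.95
  D: 0 + 1(125.7) = 125.7
  A: 0 + 1(190.2) = 190.2
  C: 0 + 2(190.2) = 380.3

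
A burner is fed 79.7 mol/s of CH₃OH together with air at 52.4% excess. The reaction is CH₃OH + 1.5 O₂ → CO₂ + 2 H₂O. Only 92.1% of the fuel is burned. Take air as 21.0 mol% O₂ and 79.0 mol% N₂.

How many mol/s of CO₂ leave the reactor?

Stoichiometric O₂ = 1.5 × 79.7 = 119.6 mol/s; O₂ fed = 119.6 × 1.524 = 182.2 mol/s.
N₂ fed = 182.2 × 79/21 = 685.4 mol/s.
Fuel reacted = 0.921 × 79.7 → ξ = 73.4 mol/s.
Outlet (n = n₀ + ν ξ):
  CH₃OH: 79.7 − 1(73.4) = 6.296
  O₂: 182.2 − 1.5(73.4) = 72.09
  N₂: 685.4 (inert)
  CO₂: 0 + 1(73.4) = 73.4
  H₂O: 0 + 2(73.4) = 146.8

73.4 mol/s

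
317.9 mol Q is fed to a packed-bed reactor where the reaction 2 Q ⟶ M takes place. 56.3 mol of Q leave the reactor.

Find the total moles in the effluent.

For Q: n = n₀ − 2ξ → 56.3 = 317.9 − 2ξ, giving ξ = 130.8 mol.
Outlet amounts (n = n₀ + ν ξ):
  Q: 317.9 − 2(130.8) = 56.3
  M: 0 + 1(130.8) = 130.8
Total out = 56.3 + 130.8 = 187.1 mol.

187 mol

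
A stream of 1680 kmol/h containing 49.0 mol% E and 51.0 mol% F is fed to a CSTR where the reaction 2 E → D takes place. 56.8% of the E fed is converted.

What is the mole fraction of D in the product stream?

0.162

E reacted = 0.568 × 823.2 = 467.6 kmol/h; ν_E = −2, so ξ = 467.6/2 = 233.8 kmol/h.
Outlet amounts (n = n₀ + ν ξ):
  E: 823.2 − 2(233.8) = 355.6
  D: 0 + 1(233.8) = 233.8
  F: 856.8 (inert)
Total out = 1446 kmol/h; y_D = 233.8 / 1446 = 0.1617.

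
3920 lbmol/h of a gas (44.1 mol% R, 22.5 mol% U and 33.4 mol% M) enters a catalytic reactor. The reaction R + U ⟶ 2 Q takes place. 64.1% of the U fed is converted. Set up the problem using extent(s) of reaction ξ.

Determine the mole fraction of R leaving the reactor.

0.297

U reacted = 0.641 × 882 = 565.4 lbmol/h; ν_U = −1, so ξ = 565.4/1 = 565.4 lbmol/h.
Outlet amounts (n = n₀ + ν ξ):
  R: 1729 − 1(565.4) = 1163
  U: 882 − 1(565.4) = 316.6
  Q: 0 + 2(565.4) = 1131
  M: 1309 (inert)
Total out = 3920 lbmol/h; y_R = 1163 / 3920 = 0.2968.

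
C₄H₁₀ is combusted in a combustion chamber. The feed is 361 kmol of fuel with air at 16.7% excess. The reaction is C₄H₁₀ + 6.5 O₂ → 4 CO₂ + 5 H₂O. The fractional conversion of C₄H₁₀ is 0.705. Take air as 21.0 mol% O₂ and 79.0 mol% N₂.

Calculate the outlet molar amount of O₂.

1080 kmol

Stoichiometric O₂ = 6.5 × 361 = 2346 kmol; O₂ fed = 2346 × 1.167 = 2738 kmol.
N₂ fed = 2738 × 79/21 = 10300 kmol.
Fuel reacted = 0.705 × 361 → ξ = 254.5 kmol.
Outlet (n = n₀ + ν ξ):
  C₄H₁₀: 361 − 1(254.5) = 106.5
  O₂: 2738 − 6.5(254.5) = 1084
  N₂: 10300 (inert)
  CO₂: 0 + 4(254.5) = 1018
  H₂O: 0 + 5(254.5) = 1273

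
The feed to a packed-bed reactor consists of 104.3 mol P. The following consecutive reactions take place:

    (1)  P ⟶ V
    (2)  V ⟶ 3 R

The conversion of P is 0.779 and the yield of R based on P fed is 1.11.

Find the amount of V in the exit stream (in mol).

Conversion of P: P consumed = 1ξ₁ = 0.779 × 104.3 → ξ₁ = 81.25 mol.
Yield of R: 3ξ₂ / 104.3 = 1.11 → ξ₂ = 38.59 mol.
Outlet amounts (n = n₀ + Σ ν·ξ):
  P: 104.3 − 1(81.25) = 23.05
  V: 0 + 1(81.25) − 1(38.59) = 42.66
  R: 0 + 3(38.59) = 115.8

42.7 mol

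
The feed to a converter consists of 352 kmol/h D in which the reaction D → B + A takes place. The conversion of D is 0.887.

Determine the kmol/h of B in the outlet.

312 kmol/h

D reacted = 0.887 × 352 = 312.2 kmol/h; ν_D = −1, so ξ = 312.2/1 = 312.2 kmol/h.
Outlet amounts (n = n₀ + ν ξ):
  D: 352 − 1(312.2) = 39.78
  B: 0 + 1(312.2) = 312.2
  A: 0 + 1(312.2) = 312.2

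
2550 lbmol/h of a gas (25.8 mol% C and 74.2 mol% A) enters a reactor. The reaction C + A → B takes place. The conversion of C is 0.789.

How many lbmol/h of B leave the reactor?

519 lbmol/h

C reacted = 0.789 × 657.9 = 519.1 lbmol/h; ν_C = −1, so ξ = 519.1/1 = 519.1 lbmol/h.
Outlet amounts (n = n₀ + ν ξ):
  C: 657.9 − 1(519.1) = 138.8
  A: 1892 − 1(519.1) = 1373
  B: 0 + 1(519.1) = 519.1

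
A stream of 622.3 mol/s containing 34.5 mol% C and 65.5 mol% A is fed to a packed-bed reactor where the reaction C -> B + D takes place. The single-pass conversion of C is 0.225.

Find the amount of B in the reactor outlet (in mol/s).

48.3 mol/s

C reacted = 0.225 × 214.7 = 48.31 mol/s; ν_C = −1, so ξ = 48.31/1 = 48.31 mol/s.
Outlet amounts (n = n₀ + ν ξ):
  C: 214.7 − 1(48.31) = 166.4
  B: 0 + 1(48.31) = 48.31
  D: 0 + 1(48.31) = 48.31
  A: 407.6 (inert)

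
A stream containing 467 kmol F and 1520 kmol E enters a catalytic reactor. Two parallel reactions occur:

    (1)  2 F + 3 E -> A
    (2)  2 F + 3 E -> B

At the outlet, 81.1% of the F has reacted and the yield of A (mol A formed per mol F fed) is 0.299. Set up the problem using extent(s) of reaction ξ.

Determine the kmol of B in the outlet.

49.7 kmol

Yield of A: 1ξ₁ / 467 = 0.299 → ξ₁ = 139.6 kmol.
Conversion of F: 2ξ₁ + 2ξ₂ = 0.811 × 467 = 378.7 → ξ₂ = 49.74 kmol.
Outlet amounts (n = n₀ + Σ ν·ξ):
  F: 467 − 2(139.6) − 2(49.74) = 88.26
  E: 1520 − 3(139.6) − 3(49.74) = 951.9
  A: 0 + 1(139.6) = 139.6
  B: 0 + 1(49.74) = 49.74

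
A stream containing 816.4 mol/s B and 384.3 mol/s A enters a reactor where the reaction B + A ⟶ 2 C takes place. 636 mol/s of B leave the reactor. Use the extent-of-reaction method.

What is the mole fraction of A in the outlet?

For B: n = n₀ − 1ξ → 636 = 816.4 − 1ξ, giving ξ = 180.4 mol/s.
Outlet amounts (n = n₀ + ν ξ):
  B: 816.4 − 1(180.4) = 636
  A: 384.3 − 1(180.4) = 203.9
  C: 0 + 2(180.4) = 360.8
Total out = 1201 mol/s; y_A = 203.9 / 1201 = 0.1698.

0.17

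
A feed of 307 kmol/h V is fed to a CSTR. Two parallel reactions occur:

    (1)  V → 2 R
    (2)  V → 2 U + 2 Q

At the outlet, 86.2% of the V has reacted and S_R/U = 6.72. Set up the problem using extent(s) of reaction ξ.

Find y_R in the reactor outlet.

Conversion of V: V consumed = 0.862 × 307 = 264.6 kmol/h = 1ξ₁ + 1ξ₂.
Selectivity: 2ξ₁ / (2ξ₂) = 6.72 → ξ₁ = 6.72 ξ₂.
Substitute: (1·6.72 + 1) ξ₂ = 264.6 → ξ₂ = 34.28 kmol/h, ξ₁ = 230.4 kmol/h.
Outlet amounts (n = n₀ + Σ ν·ξ):
  V: 307 − 1(230.4) − 1(34.28) = 42.37
  R: 0 + 2(230.4) = 460.7
  U: 0 + 2(34.28) = 68.56
  Q: 0 + 2(34.28) = 68.56
Total out = 640.2 kmol/h; y_R = 460.7 / 640.2 = 0.7196.

0.72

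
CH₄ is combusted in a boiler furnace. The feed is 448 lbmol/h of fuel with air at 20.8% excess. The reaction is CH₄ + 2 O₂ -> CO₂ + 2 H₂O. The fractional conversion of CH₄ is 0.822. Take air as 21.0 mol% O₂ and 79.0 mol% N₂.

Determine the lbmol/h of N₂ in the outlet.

Stoichiometric O₂ = 2 × 448 = 896 lbmol/h; O₂ fed = 896 × 1.208 = 1082 lbmol/h.
N₂ fed = 1082 × 79/21 = 4072 lbmol/h.
Fuel reacted = 0.822 × 448 → ξ = 368.3 lbmol/h.
Outlet (n = n₀ + ν ξ):
  CH₄: 448 − 1(368.3) = 79.74
  O₂: 1082 − 2(368.3) = 345.9
  N₂: 4072 (inert)
  CO₂: 0 + 1(368.3) = 368.3
  H₂O: 0 + 2(368.3) = 736.5

4070 lbmol/h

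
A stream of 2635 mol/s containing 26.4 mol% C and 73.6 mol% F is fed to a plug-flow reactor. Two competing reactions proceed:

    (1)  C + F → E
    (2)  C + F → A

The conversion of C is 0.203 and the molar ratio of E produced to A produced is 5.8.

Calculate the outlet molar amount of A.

Conversion of C: C consumed = 0.203 × 695.6 = 141.2 mol/s = 1ξ₁ + 1ξ₂.
Selectivity: 1ξ₁ / (1ξ₂) = 5.8 → ξ₁ = 5.8 ξ₂.
Substitute: (1·5.8 + 1) ξ₂ = 141.2 → ξ₂ = 20.77 mol/s, ξ₁ = 120.4 mol/s.
Outlet amounts (n = n₀ + Σ ν·ξ):
  C: 695.6 − 1(120.4) − 1(20.77) = 554.4
  F: 1939 − 1(120.4) − 1(20.77) = 1798
  E: 0 + 1(120.4) = 120.4
  A: 0 + 1(20.77) = 20.77

20.8 mol/s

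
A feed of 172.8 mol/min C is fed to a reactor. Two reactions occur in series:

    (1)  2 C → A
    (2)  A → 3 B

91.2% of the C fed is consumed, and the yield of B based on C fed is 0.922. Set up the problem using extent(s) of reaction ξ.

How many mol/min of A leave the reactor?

25.7 mol/min

Conversion of C: C consumed = 2ξ₁ = 0.912 × 172.8 → ξ₁ = 78.8 mol/min.
Yield of B: 3ξ₂ / 172.8 = 0.922 → ξ₂ = 53.11 mol/min.
Outlet amounts (n = n₀ + Σ ν·ξ):
  C: 172.8 − 2(78.8) = 15.21
  A: 0 + 1(78.8) − 1(53.11) = 25.69
  B: 0 + 3(53.11) = 159.3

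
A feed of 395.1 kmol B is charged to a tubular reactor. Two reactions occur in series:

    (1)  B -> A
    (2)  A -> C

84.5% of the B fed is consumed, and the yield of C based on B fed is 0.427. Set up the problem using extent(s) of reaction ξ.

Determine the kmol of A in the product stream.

Conversion of B: B consumed = 1ξ₁ = 0.845 × 395.1 → ξ₁ = 333.9 kmol.
Yield of C: 1ξ₂ / 395.1 = 0.427 → ξ₂ = 168.7 kmol.
Outlet amounts (n = n₀ + Σ ν·ξ):
  B: 395.1 − 1(333.9) = 61.24
  A: 0 + 1(333.9) − 1(168.7) = 165.2
  C: 0 + 1(168.7) = 168.7

165 kmol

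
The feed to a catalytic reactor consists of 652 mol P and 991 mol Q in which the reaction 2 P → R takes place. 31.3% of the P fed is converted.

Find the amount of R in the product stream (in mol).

P reacted = 0.313 × 652 = 204.1 mol; ν_P = −2, so ξ = 204.1/2 = 102 mol.
Outlet amounts (n = n₀ + ν ξ):
  P: 652 − 2(102) = 447.9
  R: 0 + 1(102) = 102
  Q: 991 (inert)

102 mol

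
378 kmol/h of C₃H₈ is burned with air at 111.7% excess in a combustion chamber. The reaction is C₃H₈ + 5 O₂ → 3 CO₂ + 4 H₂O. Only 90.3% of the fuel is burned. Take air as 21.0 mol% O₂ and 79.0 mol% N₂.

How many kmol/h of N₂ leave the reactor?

15100 kmol/h

Stoichiometric O₂ = 5 × 378 = 1890 kmol/h; O₂ fed = 1890 × 2.117 = 4001 kmol/h.
N₂ fed = 4001 × 79/21 = 15050 kmol/h.
Fuel reacted = 0.903 × 378 → ξ = 341.3 kmol/h.
Outlet (n = n₀ + ν ξ):
  C₃H₈: 378 − 1(341.3) = 36.67
  O₂: 4001 − 5(341.3) = 2294
  N₂: 15050 (inert)
  CO₂: 0 + 3(341.3) = 1024
  H₂O: 0 + 4(341.3) = 1365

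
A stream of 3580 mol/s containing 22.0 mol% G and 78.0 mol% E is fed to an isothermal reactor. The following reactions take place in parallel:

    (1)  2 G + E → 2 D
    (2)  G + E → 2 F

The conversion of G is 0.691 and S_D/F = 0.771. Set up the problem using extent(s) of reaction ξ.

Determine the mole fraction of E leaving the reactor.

Conversion of G: G consumed = 0.691 × 787.6 = 544.2 mol/s = 2ξ₁ + 1ξ₂.
Selectivity: 2ξ₁ / (2ξ₂) = 0.771 → ξ₁ = 0.771 ξ₂.
Substitute: (2·0.771 + 1) ξ₂ = 544.2 → ξ₂ = 214.1 mol/s, ξ₁ = 165.1 mol/s.
Outlet amounts (n = n₀ + Σ ν·ξ):
  G: 787.6 − 2(165.1) − 1(214.1) = 243.4
  E: 2792 − 1(165.1) − 1(214.1) = 2413
  D: 0 + 2(165.1) = 330.1
  F: 0 + 2(214.1) = 428.2
Total out = 3415 mol/s; y_E = 2413 / 3415 = 0.7067.

0.707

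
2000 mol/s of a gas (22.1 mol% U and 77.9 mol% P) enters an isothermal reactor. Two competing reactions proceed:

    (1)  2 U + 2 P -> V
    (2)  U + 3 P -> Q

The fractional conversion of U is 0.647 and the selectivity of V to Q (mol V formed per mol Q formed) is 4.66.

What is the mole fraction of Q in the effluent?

0.0181

Conversion of U: U consumed = 0.647 × 442 = 286 mol/s = 2ξ₁ + 1ξ₂.
Selectivity: 1ξ₁ / (1ξ₂) = 4.66 → ξ₁ = 4.66 ξ₂.
Substitute: (2·4.66 + 1) ξ₂ = 286 → ξ₂ = 27.71 mol/s, ξ₁ = 129.1 mol/s.
Outlet amounts (n = n₀ + Σ ν·ξ):
  U: 442 − 2(129.1) − 1(27.71) = 156
  P: 1558 − 2(129.1) − 3(27.71) = 1217
  V: 0 + 1(129.1) = 129.1
  Q: 0 + 1(27.71) = 27.71
Total out = 1529 mol/s; y_Q = 27.71 / 1529 = 0.01812.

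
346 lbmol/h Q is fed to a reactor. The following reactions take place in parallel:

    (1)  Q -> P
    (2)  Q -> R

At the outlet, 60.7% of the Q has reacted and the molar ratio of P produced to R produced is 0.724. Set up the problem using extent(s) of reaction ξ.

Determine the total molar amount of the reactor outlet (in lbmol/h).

Conversion of Q: Q consumed = 0.607 × 346 = 210 lbmol/h = 1ξ₁ + 1ξ₂.
Selectivity: 1ξ₁ / (1ξ₂) = 0.724 → ξ₁ = 0.724 ξ₂.
Substitute: (1·0.724 + 1) ξ₂ = 210 → ξ₂ = 121.8 lbmol/h, ξ₁ = 88.2 lbmol/h.
Outlet amounts (n = n₀ + Σ ν·ξ):
  Q: 346 − 1(88.2) − 1(121.8) = 136
  P: 0 + 1(88.2) = 88.2
  R: 0 + 1(121.8) = 121.8
Total out = 136 + 88.2 + 121.8 = 346 lbmol/h.

346 lbmol/h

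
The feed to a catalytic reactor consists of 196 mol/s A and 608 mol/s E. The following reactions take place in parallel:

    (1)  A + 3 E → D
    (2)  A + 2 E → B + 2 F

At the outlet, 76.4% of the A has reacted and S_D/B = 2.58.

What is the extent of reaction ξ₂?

ξ₂ = 41.8 mol/s

Conversion of A: A consumed = 0.764 × 196 = 149.7 mol/s = 1ξ₁ + 1ξ₂.
Selectivity: 1ξ₁ / (1ξ₂) = 2.58 → ξ₁ = 2.58 ξ₂.
Substitute: (1·2.58 + 1) ξ₂ = 149.7 → ξ₂ = 41.83 mol/s, ξ₁ = 107.9 mol/s.
Outlet amounts (n = n₀ + Σ ν·ξ):
  A: 196 − 1(107.9) − 1(41.83) = 46.26
  E: 608 − 3(107.9) − 2(41.83) = 200.6
  D: 0 + 1(107.9) = 107.9
  B: 0 + 1(41.83) = 41.83
  F: 0 + 2(41.83) = 83.66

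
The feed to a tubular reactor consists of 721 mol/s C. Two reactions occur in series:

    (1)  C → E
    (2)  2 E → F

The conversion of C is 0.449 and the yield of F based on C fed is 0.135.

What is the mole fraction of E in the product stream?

0.207

Conversion of C: C consumed = 1ξ₁ = 0.449 × 721 → ξ₁ = 323.7 mol/s.
Yield of F: 1ξ₂ / 721 = 0.135 → ξ₂ = 97.34 mol/s.
Outlet amounts (n = n₀ + Σ ν·ξ):
  C: 721 − 1(323.7) = 397.3
  E: 0 + 1(323.7) − 2(97.34) = 129.1
  F: 0 + 1(97.34) = 97.34
Total out = 623.7 mol/s; y_E = 129.1 / 623.7 = 0.2069.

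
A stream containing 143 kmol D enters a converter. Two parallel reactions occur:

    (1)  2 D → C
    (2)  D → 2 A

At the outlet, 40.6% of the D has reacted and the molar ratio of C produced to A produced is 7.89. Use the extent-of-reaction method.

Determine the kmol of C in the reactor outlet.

Conversion of D: D consumed = 0.406 × 143 = 58.06 kmol = 2ξ₁ + 1ξ₂.
Selectivity: 1ξ₁ / (2ξ₂) = 7.89 → ξ₁ = 15.78 ξ₂.
Substitute: (2·15.78 + 1) ξ₂ = 58.06 → ξ₂ = 1.783 kmol, ξ₁ = 28.14 kmol.
Outlet amounts (n = n₀ + Σ ν·ξ):
  D: 143 − 2(28.14) − 1(1.783) = 84.94
  C: 0 + 1(28.14) = 28.14
  A: 0 + 2(1.783) = 3.566

28.1 kmol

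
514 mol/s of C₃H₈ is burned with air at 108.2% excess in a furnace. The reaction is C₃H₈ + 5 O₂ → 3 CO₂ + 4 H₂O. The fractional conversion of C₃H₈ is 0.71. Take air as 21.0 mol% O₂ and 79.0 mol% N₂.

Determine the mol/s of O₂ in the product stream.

3530 mol/s

Stoichiometric O₂ = 5 × 514 = 2570 mol/s; O₂ fed = 2570 × 2.082 = 5351 mol/s.
N₂ fed = 5351 × 79/21 = 20130 mol/s.
Fuel reacted = 0.71 × 514 → ξ = 364.9 mol/s.
Outlet (n = n₀ + ν ξ):
  C₃H₈: 514 − 1(364.9) = 149.1
  O₂: 5351 − 5(364.9) = 3526
  N₂: 20130 (inert)
  CO₂: 0 + 3(364.9) = 1095
  H₂O: 0 + 4(364.9) = 1460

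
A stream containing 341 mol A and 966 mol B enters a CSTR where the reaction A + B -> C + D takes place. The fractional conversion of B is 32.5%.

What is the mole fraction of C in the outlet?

B reacted = 0.325 × 966 = 313.9 mol; ν_B = −1, so ξ = 313.9/1 = 313.9 mol.
Outlet amounts (n = n₀ + ν ξ):
  A: 341 − 1(313.9) = 27.05
  B: 966 − 1(313.9) = 652
  C: 0 + 1(313.9) = 313.9
  D: 0 + 1(313.9) = 313.9
Total out = 1307 mol; y_C = 313.9 / 1307 = 0.2402.

0.24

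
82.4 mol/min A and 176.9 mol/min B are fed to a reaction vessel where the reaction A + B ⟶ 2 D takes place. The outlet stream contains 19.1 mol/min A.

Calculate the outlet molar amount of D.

127 mol/min

For A: n = n₀ − 1ξ → 19.1 = 82.4 − 1ξ, giving ξ = 63.3 mol/min.
Outlet amounts (n = n₀ + ν ξ):
  A: 82.4 − 1(63.3) = 19.1
  B: 176.9 − 1(63.3) = 113.6
  D: 0 + 2(63.3) = 126.6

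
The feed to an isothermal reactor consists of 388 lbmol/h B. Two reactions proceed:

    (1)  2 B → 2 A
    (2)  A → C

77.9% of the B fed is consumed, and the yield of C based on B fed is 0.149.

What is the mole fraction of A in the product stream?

Conversion of B: B consumed = 2ξ₁ = 0.779 × 388 → ξ₁ = 151.1 lbmol/h.
Yield of C: 1ξ₂ / 388 = 0.149 → ξ₂ = 57.81 lbmol/h.
Outlet amounts (n = n₀ + Σ ν·ξ):
  B: 388 − 2(151.1) = 85.75
  A: 0 + 2(151.1) − 1(57.81) = 244.4
  C: 0 + 1(57.81) = 57.81
Total out = 388 lbmol/h; y_A = 244.4 / 388 = 0.63.

0.63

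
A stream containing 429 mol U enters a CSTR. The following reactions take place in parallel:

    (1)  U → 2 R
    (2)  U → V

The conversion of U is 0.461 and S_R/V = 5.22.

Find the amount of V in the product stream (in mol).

Conversion of U: U consumed = 0.461 × 429 = 197.8 mol = 1ξ₁ + 1ξ₂.
Selectivity: 2ξ₁ / (1ξ₂) = 5.22 → ξ₁ = 2.61 ξ₂.
Substitute: (1·2.61 + 1) ξ₂ = 197.8 → ξ₂ = 54.78 mol, ξ₁ = 143 mol.
Outlet amounts (n = n₀ + Σ ν·ξ):
  U: 429 − 1(143) − 1(54.78) = 231.2
  R: 0 + 2(143) = 286
  V: 0 + 1(54.78) = 54.78

54.8 mol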